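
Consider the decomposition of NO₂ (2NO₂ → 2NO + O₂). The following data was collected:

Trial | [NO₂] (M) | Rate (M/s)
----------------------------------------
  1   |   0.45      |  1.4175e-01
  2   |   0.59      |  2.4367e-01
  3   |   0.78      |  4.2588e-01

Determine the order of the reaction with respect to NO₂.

second order (2)

Step 1: Compare trials to find order n where rate₂/rate₁ = ([NO₂]₂/[NO₂]₁)^n
Step 2: rate₂/rate₁ = 2.4367e-01/1.4175e-01 = 1.719
Step 3: [NO₂]₂/[NO₂]₁ = 0.59/0.45 = 1.311
Step 4: n = ln(1.719)/ln(1.311) = 2.00 ≈ 2
Step 5: The reaction is second order in NO₂.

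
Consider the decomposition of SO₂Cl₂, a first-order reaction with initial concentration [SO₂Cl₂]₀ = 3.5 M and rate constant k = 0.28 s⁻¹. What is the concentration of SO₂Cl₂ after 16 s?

0.03967 M

Step 1: For a first-order reaction: [SO₂Cl₂] = [SO₂Cl₂]₀ × e^(-kt)
Step 2: [SO₂Cl₂] = 3.5 × e^(-0.28 × 16)
Step 3: [SO₂Cl₂] = 3.5 × e^(-4.48)
Step 4: [SO₂Cl₂] = 3.5 × 0.0113334 = 0.03967 M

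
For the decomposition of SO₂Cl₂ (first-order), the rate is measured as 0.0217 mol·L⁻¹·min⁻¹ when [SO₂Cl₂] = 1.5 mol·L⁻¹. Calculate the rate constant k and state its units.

0.01447 min⁻¹

Step 1: rate = k[SO₂Cl₂]^1, so k = rate / [SO₂Cl₂]^1.
Step 2: k = 0.0217 / (1.5)^1 = 0.0217 / 1.5.
Step 3: k = 0.01447 min⁻¹.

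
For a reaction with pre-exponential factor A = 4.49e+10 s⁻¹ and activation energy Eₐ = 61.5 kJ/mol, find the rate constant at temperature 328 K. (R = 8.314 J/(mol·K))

7.21e+00 s⁻¹

Step 1: Use the Arrhenius equation: k = A × exp(-Eₐ/RT)
Step 2: Convert Eₐ to J/mol: 61.5 kJ/mol = 61500 J/mol
Step 3: Calculate the exponent: -Eₐ/(RT) = -61500/(8.314 × 328) = -22.55232
Step 4: k = 4.49e+10 × exp(-22.55232)
Step 5: k = 4.49e+10 × 1.60565e-10 = 7.2094e+00 s⁻¹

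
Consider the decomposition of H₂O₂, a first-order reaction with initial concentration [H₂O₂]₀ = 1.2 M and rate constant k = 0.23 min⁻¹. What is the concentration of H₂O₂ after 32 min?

0.0007634 M

Step 1: For a first-order reaction: [H₂O₂] = [H₂O₂]₀ × e^(-kt)
Step 2: [H₂O₂] = 1.2 × e^(-0.23 × 32)
Step 3: [H₂O₂] = 1.2 × e^(-7.36)
Step 4: [H₂O₂] = 1.2 × 0.000636198 = 0.0007634 M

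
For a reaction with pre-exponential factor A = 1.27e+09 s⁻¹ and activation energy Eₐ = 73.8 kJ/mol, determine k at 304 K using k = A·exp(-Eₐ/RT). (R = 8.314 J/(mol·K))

2.65e-04 s⁻¹

Step 1: Use the Arrhenius equation: k = A × exp(-Eₐ/RT)
Step 2: Convert Eₐ to J/mol: 73.8 kJ/mol = 73800 J/mol
Step 3: Calculate the exponent: -Eₐ/(RT) = -73800/(8.314 × 304) = -29.19932
Step 4: k = 1.27e+09 × exp(-29.19932)
Step 5: k = 1.27e+09 × 2.08399e-13 = 2.6467e-04 s⁻¹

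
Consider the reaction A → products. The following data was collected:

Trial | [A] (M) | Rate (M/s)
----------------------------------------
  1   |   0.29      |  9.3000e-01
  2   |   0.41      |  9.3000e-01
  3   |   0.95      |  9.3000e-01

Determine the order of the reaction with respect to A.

zeroth order (0)

Step 1: Compare trials - when concentration changes, rate stays constant.
Step 2: rate₂/rate₁ = 9.3000e-01/9.3000e-01 = 1
Step 3: [A]₂/[A]₁ = 0.41/0.29 = 1.414
Step 4: Since rate ratio ≈ (conc ratio)^0, the reaction is zeroth order.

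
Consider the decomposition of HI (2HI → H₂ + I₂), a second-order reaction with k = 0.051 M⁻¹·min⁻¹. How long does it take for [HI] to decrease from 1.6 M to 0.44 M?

32.31 min

Step 1: For second-order: t = (1/[HI] - 1/[HI]₀)/k
Step 2: t = (1/0.44 - 1/1.6)/0.051
Step 3: t = (2.273 - 0.625)/0.051
Step 4: t = 1.648/0.051 = 32.31 min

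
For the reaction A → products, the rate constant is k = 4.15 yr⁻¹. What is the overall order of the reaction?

first order (1)

Step 1: The units of k for an nth-order reaction are (concentration)^(1-n)·(time)⁻¹.
Step 2: Here k has units yr⁻¹, so the concentration exponent is 0.
Step 3: 1 - n = 0 ⇒ n = 1. The reaction is first order.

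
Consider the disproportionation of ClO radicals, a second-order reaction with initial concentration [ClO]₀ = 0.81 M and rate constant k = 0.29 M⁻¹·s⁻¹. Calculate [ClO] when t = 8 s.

0.2813 M

Step 1: For a second-order reaction: 1/[ClO] = 1/[ClO]₀ + kt
Step 2: 1/[ClO] = 1/0.81 + 0.29 × 8
Step 3: 1/[ClO] = 1.235 + 2.32 = 3.555
Step 4: [ClO] = 1/3.555 = 0.2813 M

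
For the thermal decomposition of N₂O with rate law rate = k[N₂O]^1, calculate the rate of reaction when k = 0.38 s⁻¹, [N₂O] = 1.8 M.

0.684 M/s

Step 1: Identify the rate law: rate = k[N₂O]^1
Step 2: Substitute values: rate = 0.38 × (1.8)^1
Step 3: Calculate: rate = 0.38 × 1.8 = 0.684 M/s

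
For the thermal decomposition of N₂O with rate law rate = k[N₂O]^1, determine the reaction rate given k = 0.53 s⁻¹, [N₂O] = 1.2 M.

0.636 M/s

Step 1: Identify the rate law: rate = k[N₂O]^1
Step 2: Substitute values: rate = 0.53 × (1.2)^1
Step 3: Calculate: rate = 0.53 × 1.2 = 0.636 M/s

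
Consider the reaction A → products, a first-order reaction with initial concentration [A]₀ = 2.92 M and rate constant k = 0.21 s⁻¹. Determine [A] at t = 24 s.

0.0189 M

Step 1: For a first-order reaction: [A] = [A]₀ × e^(-kt)
Step 2: [A] = 2.92 × e^(-0.21 × 24)
Step 3: [A] = 2.92 × e^(-5.04)
Step 4: [A] = 2.92 × 0.00647375 = 0.0189 M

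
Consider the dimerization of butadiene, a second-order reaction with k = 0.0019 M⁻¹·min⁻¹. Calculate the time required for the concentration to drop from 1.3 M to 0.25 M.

1700 min

Step 1: For second-order: t = (1/[C₄H₆] - 1/[C₄H₆]₀)/k
Step 2: t = (1/0.25 - 1/1.3)/0.0019
Step 3: t = (4 - 0.7692)/0.0019
Step 4: t = 3.231/0.0019 = 1700 min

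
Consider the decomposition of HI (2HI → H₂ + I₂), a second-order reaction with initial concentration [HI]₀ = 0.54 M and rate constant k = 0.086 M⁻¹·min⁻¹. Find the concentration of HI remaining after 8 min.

0.3937 M

Step 1: For a second-order reaction: 1/[HI] = 1/[HI]₀ + kt
Step 2: 1/[HI] = 1/0.54 + 0.086 × 8
Step 3: 1/[HI] = 1.852 + 0.688 = 2.54
Step 4: [HI] = 1/2.54 = 0.3937 M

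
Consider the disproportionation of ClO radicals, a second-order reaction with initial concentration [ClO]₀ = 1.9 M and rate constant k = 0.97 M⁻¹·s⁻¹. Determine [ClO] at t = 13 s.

0.07612 M

Step 1: For a second-order reaction: 1/[ClO] = 1/[ClO]₀ + kt
Step 2: 1/[ClO] = 1/1.9 + 0.97 × 13
Step 3: 1/[ClO] = 0.5263 + 12.61 = 13.14
Step 4: [ClO] = 1/13.14 = 0.07612 M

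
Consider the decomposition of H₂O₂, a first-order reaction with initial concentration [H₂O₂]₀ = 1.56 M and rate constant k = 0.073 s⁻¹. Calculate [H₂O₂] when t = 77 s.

0.005649 M

Step 1: For a first-order reaction: [H₂O₂] = [H₂O₂]₀ × e^(-kt)
Step 2: [H₂O₂] = 1.56 × e^(-0.073 × 77)
Step 3: [H₂O₂] = 1.56 × e^(-5.621)
Step 4: [H₂O₂] = 1.56 × 0.00362102 = 0.005649 M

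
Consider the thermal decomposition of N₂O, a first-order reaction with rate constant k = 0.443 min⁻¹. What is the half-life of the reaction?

1.565 min

Step 1: For a first-order reaction, t₁/₂ = ln(2)/k
Step 2: t₁/₂ = ln(2)/0.443
Step 3: t₁/₂ = 0.6931/0.443 = 1.565 min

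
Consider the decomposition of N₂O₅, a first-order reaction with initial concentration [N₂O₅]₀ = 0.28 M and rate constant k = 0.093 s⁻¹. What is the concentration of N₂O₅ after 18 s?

0.0525 M

Step 1: For a first-order reaction: [N₂O₅] = [N₂O₅]₀ × e^(-kt)
Step 2: [N₂O₅] = 0.28 × e^(-0.093 × 18)
Step 3: [N₂O₅] = 0.28 × e^(-1.674)
Step 4: [N₂O₅] = 0.28 × 0.187496 = 0.0525 M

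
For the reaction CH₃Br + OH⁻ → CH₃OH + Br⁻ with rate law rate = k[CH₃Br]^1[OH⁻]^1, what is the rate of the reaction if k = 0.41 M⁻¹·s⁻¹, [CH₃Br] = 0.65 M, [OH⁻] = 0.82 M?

0.2185 M/s

Step 1: The rate law is rate = k[CH₃Br]^1[OH⁻]^1
Step 2: Substitute: rate = 0.41 × (0.65)^1 × (0.82)^1
Step 3: rate = 0.41 × 0.65 × 0.82 = 0.21853 M/s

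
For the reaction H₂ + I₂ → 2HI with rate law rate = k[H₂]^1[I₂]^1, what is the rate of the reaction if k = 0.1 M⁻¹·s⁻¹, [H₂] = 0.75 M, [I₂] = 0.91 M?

0.06825 M/s

Step 1: The rate law is rate = k[H₂]^1[I₂]^1
Step 2: Substitute: rate = 0.1 × (0.75)^1 × (0.91)^1
Step 3: rate = 0.1 × 0.75 × 0.91 = 0.06825 M/s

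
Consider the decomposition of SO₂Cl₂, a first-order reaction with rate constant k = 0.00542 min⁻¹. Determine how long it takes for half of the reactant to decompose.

127.9 min

Step 1: For a first-order reaction, t₁/₂ = ln(2)/k
Step 2: t₁/₂ = ln(2)/0.00542
Step 3: t₁/₂ = 0.6931/0.00542 = 127.9 min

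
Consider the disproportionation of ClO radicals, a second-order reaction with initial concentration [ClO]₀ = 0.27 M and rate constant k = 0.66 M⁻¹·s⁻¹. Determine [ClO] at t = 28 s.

0.04508 M

Step 1: For a second-order reaction: 1/[ClO] = 1/[ClO]₀ + kt
Step 2: 1/[ClO] = 1/0.27 + 0.66 × 28
Step 3: 1/[ClO] = 3.704 + 18.48 = 22.18
Step 4: [ClO] = 1/22.18 = 0.04508 M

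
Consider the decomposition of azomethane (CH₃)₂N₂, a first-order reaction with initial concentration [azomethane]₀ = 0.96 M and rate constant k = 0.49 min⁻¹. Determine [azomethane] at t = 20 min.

5.323e-05 M

Step 1: For a first-order reaction: [azomethane] = [azomethane]₀ × e^(-kt)
Step 2: [azomethane] = 0.96 × e^(-0.49 × 20)
Step 3: [azomethane] = 0.96 × e^(-9.8)
Step 4: [azomethane] = 0.96 × 5.54516e-05 = 5.323e-05 M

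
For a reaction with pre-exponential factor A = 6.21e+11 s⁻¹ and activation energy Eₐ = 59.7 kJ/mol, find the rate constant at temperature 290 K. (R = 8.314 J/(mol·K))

1.10e+01 s⁻¹

Step 1: Use the Arrhenius equation: k = A × exp(-Eₐ/RT)
Step 2: Convert Eₐ to J/mol: 59.7 kJ/mol = 59700 J/mol
Step 3: Calculate the exponent: -Eₐ/(RT) = -59700/(8.314 × 290) = -24.76089
Step 4: k = 6.21e+11 × exp(-24.76089)
Step 5: k = 6.21e+11 × 1.76393e-11 = 1.0954e+01 s⁻¹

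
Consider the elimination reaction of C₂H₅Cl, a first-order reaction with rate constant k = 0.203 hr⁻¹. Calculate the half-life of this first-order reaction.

3.415 hr

Step 1: For a first-order reaction, t₁/₂ = ln(2)/k
Step 2: t₁/₂ = ln(2)/0.203
Step 3: t₁/₂ = 0.6931/0.203 = 3.415 hr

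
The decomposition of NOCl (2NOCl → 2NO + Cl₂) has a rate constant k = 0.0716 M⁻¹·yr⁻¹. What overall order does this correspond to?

second order (2)

Step 1: The units of k for an nth-order reaction are (concentration)^(1-n)·(time)⁻¹.
Step 2: Here k has units M⁻¹·yr⁻¹, so the concentration exponent is -1.
Step 3: 1 - n = -1 ⇒ n = 2. The reaction is second order.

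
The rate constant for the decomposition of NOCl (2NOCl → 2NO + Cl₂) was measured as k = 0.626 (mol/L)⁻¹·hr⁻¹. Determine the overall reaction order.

second order (2)

Step 1: The units of k for an nth-order reaction are (concentration)^(1-n)·(time)⁻¹.
Step 2: Here k has units (mol/L)⁻¹·hr⁻¹, so the concentration exponent is -1.
Step 3: 1 - n = -1 ⇒ n = 2. The reaction is second order.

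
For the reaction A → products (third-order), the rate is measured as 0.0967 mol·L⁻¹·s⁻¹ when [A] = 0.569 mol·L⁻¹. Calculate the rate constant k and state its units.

0.5249 (mol·L⁻¹)⁻²·s⁻¹

Step 1: rate = k[A]^3, so k = rate / [A]^3.
Step 2: k = 0.0967 / (0.569)^3 = 0.0967 / 0.1842.
Step 3: k = 0.5249 (mol·L⁻¹)⁻²·s⁻¹.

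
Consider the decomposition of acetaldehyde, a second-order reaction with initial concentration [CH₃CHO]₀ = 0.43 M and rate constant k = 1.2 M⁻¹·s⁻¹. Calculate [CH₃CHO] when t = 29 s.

0.02694 M

Step 1: For a second-order reaction: 1/[CH₃CHO] = 1/[CH₃CHO]₀ + kt
Step 2: 1/[CH₃CHO] = 1/0.43 + 1.2 × 29
Step 3: 1/[CH₃CHO] = 2.326 + 34.8 = 37.13
Step 4: [CH₃CHO] = 1/37.13 = 0.02694 M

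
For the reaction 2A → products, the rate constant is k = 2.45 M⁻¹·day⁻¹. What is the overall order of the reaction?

second order (2)

Step 1: The units of k for an nth-order reaction are (concentration)^(1-n)·(time)⁻¹.
Step 2: Here k has units M⁻¹·day⁻¹, so the concentration exponent is -1.
Step 3: 1 - n = -1 ⇒ n = 2. The reaction is second order.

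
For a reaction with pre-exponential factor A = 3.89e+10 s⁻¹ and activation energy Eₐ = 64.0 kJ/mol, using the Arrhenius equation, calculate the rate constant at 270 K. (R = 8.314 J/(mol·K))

1.61e-02 s⁻¹

Step 1: Use the Arrhenius equation: k = A × exp(-Eₐ/RT)
Step 2: Convert Eₐ to J/mol: 64.0 kJ/mol = 64000 J/mol
Step 3: Calculate the exponent: -Eₐ/(RT) = -64000/(8.314 × 270) = -28.51059
Step 4: k = 3.89e+10 × exp(-28.51059)
Step 5: k = 3.89e+10 × 4.14962e-13 = 1.6142e-02 s⁻¹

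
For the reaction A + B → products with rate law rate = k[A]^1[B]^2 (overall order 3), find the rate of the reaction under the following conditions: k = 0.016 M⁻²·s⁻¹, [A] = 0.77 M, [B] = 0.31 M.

0.001184 M/s

Step 1: The rate law is rate = k[A]^1[B]^2, overall order = 1+2 = 3
Step 2: Substitute values: rate = 0.016 × (0.77)^1 × (0.31)^2
Step 3: rate = 0.016 × 0.77 × 0.0961 = 0.00118395 M/s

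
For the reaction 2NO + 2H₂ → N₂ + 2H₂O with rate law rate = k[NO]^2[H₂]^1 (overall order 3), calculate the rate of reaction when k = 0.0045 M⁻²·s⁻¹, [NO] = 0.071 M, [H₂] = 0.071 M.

1.611e-06 M/s

Step 1: The rate law is rate = k[NO]^2[H₂]^1, overall order = 2+1 = 3
Step 2: Substitute values: rate = 0.0045 × (0.071)^2 × (0.071)^1
Step 3: rate = 0.0045 × 0.005041 × 0.071 = 1.6106e-06 M/s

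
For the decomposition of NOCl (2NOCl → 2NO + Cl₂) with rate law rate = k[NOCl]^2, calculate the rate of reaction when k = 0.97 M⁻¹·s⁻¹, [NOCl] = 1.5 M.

2.183 M/s

Step 1: Identify the rate law: rate = k[NOCl]^2
Step 2: Substitute values: rate = 0.97 × (1.5)^2
Step 3: Calculate: rate = 0.97 × 2.25 = 2.1825 M/s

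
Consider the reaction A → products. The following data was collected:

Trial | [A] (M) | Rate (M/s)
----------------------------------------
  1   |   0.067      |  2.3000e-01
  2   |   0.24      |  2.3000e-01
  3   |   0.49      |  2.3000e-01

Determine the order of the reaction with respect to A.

zeroth order (0)

Step 1: Compare trials - when concentration changes, rate stays constant.
Step 2: rate₂/rate₁ = 2.3000e-01/2.3000e-01 = 1
Step 3: [A]₂/[A]₁ = 0.24/0.067 = 3.582
Step 4: Since rate ratio ≈ (conc ratio)^0, the reaction is zeroth order.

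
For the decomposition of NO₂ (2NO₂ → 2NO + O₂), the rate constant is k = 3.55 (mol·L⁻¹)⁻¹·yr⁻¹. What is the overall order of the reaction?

second order (2)

Step 1: The units of k for an nth-order reaction are (concentration)^(1-n)·(time)⁻¹.
Step 2: Here k has units (mol·L⁻¹)⁻¹·yr⁻¹, so the concentration exponent is -1.
Step 3: 1 - n = -1 ⇒ n = 2. The reaction is second order.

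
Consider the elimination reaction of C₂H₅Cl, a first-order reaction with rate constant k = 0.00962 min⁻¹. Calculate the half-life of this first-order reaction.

72.05 min

Step 1: For a first-order reaction, t₁/₂ = ln(2)/k
Step 2: t₁/₂ = ln(2)/0.00962
Step 3: t₁/₂ = 0.6931/0.00962 = 72.05 min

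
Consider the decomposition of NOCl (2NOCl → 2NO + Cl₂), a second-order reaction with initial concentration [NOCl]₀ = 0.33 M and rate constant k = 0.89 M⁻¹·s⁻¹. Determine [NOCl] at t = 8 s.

0.09852 M

Step 1: For a second-order reaction: 1/[NOCl] = 1/[NOCl]₀ + kt
Step 2: 1/[NOCl] = 1/0.33 + 0.89 × 8
Step 3: 1/[NOCl] = 3.03 + 7.12 = 10.15
Step 4: [NOCl] = 1/10.15 = 0.09852 M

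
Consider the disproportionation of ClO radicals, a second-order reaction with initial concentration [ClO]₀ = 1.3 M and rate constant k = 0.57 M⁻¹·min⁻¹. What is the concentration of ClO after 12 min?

0.1314 M

Step 1: For a second-order reaction: 1/[ClO] = 1/[ClO]₀ + kt
Step 2: 1/[ClO] = 1/1.3 + 0.57 × 12
Step 3: 1/[ClO] = 0.7692 + 6.84 = 7.609
Step 4: [ClO] = 1/7.609 = 0.1314 M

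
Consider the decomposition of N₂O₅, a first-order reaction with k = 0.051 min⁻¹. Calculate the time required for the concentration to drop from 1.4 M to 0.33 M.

28.34 min

Step 1: For first-order: t = ln([N₂O₅]₀/[N₂O₅])/k
Step 2: t = ln(1.4/0.33)/0.051
Step 3: t = ln(4.242)/0.051
Step 4: t = 1.445/0.051 = 28.34 min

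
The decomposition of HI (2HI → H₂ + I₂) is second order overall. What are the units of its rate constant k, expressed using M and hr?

M⁻¹·hr⁻¹

Step 1: For overall order n, rate = k × (concentration)^n.
Step 2: Rate has units M·hr⁻¹; concentration term has units M^2.
Step 3: k = rate / (concentration)^n, so units of k = M^(1-2)·hr⁻¹ = M⁻¹·hr⁻¹.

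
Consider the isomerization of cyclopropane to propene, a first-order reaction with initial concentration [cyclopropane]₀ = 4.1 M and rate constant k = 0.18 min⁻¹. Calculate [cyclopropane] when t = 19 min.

0.1341 M

Step 1: For a first-order reaction: [cyclopropane] = [cyclopropane]₀ × e^(-kt)
Step 2: [cyclopropane] = 4.1 × e^(-0.18 × 19)
Step 3: [cyclopropane] = 4.1 × e^(-3.42)
Step 4: [cyclopropane] = 4.1 × 0.0327124 = 0.1341 M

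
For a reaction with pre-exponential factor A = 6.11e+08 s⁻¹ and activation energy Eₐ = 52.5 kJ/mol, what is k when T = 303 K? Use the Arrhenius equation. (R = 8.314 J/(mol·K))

5.43e-01 s⁻¹

Step 1: Use the Arrhenius equation: k = A × exp(-Eₐ/RT)
Step 2: Convert Eₐ to J/mol: 52.5 kJ/mol = 52500 J/mol
Step 3: Calculate the exponent: -Eₐ/(RT) = -52500/(8.314 × 303) = -20.84043
Step 4: k = 6.11e+08 × exp(-20.84043)
Step 5: k = 6.11e+08 × 8.89439e-10 = 5.4345e-01 s⁻¹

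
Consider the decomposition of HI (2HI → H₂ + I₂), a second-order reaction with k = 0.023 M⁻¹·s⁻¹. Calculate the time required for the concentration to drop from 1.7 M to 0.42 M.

77.94 s

Step 1: For second-order: t = (1/[HI] - 1/[HI]₀)/k
Step 2: t = (1/0.42 - 1/1.7)/0.023
Step 3: t = (2.381 - 0.5882)/0.023
Step 4: t = 1.793/0.023 = 77.94 s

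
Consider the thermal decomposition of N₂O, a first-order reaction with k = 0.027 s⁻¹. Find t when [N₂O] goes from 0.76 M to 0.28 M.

36.98 s

Step 1: For first-order: t = ln([N₂O]₀/[N₂O])/k
Step 2: t = ln(0.76/0.28)/0.027
Step 3: t = ln(2.714)/0.027
Step 4: t = 0.9985/0.027 = 36.98 s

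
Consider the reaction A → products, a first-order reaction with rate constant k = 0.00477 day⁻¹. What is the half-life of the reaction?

145.3 day

Step 1: For a first-order reaction, t₁/₂ = ln(2)/k
Step 2: t₁/₂ = ln(2)/0.00477
Step 3: t₁/₂ = 0.6931/0.00477 = 145.3 day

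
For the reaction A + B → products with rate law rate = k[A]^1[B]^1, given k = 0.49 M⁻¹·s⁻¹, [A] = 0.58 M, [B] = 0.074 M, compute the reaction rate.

0.02103 M/s

Step 1: The rate law is rate = k[A]^1[B]^1
Step 2: Substitute: rate = 0.49 × (0.58)^1 × (0.074)^1
Step 3: rate = 0.49 × 0.58 × 0.074 = 0.0210308 M/s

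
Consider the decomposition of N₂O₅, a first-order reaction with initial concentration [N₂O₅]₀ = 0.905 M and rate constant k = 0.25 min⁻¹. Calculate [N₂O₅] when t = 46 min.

9.168e-06 M

Step 1: For a first-order reaction: [N₂O₅] = [N₂O₅]₀ × e^(-kt)
Step 2: [N₂O₅] = 0.905 × e^(-0.25 × 46)
Step 3: [N₂O₅] = 0.905 × e^(-11.5)
Step 4: [N₂O₅] = 0.905 × 1.01301e-05 = 9.168e-06 M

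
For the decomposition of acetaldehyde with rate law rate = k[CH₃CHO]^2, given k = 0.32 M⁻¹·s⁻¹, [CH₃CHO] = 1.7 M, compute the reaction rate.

0.9248 M/s

Step 1: Identify the rate law: rate = k[CH₃CHO]^2
Step 2: Substitute values: rate = 0.32 × (1.7)^2
Step 3: Calculate: rate = 0.32 × 2.89 = 0.9248 M/s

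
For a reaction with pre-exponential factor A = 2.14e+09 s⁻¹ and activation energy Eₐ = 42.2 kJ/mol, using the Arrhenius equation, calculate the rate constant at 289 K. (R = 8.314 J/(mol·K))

5.04e+01 s⁻¹

Step 1: Use the Arrhenius equation: k = A × exp(-Eₐ/RT)
Step 2: Convert Eₐ to J/mol: 42.2 kJ/mol = 42200 J/mol
Step 3: Calculate the exponent: -Eₐ/(RT) = -42200/(8.314 × 289) = -17.56324
Step 4: k = 2.14e+09 × exp(-17.56324)
Step 5: k = 2.14e+09 × 2.35712e-08 = 5.0442e+01 s⁻¹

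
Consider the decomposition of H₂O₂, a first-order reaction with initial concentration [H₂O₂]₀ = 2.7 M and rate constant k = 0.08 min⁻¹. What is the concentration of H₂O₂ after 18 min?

0.6397 M

Step 1: For a first-order reaction: [H₂O₂] = [H₂O₂]₀ × e^(-kt)
Step 2: [H₂O₂] = 2.7 × e^(-0.08 × 18)
Step 3: [H₂O₂] = 2.7 × e^(-1.44)
Step 4: [H₂O₂] = 2.7 × 0.236928 = 0.6397 M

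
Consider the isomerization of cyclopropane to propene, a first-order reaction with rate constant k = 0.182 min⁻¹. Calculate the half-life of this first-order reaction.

3.809 min

Step 1: For a first-order reaction, t₁/₂ = ln(2)/k
Step 2: t₁/₂ = ln(2)/0.182
Step 3: t₁/₂ = 0.6931/0.182 = 3.809 min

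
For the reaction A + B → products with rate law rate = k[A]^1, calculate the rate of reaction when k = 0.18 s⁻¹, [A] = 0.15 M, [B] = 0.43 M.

0.027 M/s

Step 1: The rate law is rate = k[A]^1
Step 2: Note that the rate does not depend on [B] (zero order in B).
Step 3: rate = 0.18 × (0.15)^1 = 0.027 M/s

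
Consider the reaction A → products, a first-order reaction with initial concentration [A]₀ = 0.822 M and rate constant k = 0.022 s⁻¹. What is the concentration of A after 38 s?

0.3563 M

Step 1: For a first-order reaction: [A] = [A]₀ × e^(-kt)
Step 2: [A] = 0.822 × e^(-0.022 × 38)
Step 3: [A] = 0.822 × e^(-0.836)
Step 4: [A] = 0.822 × 0.433441 = 0.3563 M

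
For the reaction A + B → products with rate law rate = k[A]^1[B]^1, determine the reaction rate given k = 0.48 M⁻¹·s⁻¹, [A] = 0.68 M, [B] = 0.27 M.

0.08813 M/s

Step 1: The rate law is rate = k[A]^1[B]^1
Step 2: Substitute: rate = 0.48 × (0.68)^1 × (0.27)^1
Step 3: rate = 0.48 × 0.68 × 0.27 = 0.088128 M/s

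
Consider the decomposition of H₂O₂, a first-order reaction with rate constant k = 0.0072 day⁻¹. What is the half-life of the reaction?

96.27 day

Step 1: For a first-order reaction, t₁/₂ = ln(2)/k
Step 2: t₁/₂ = ln(2)/0.0072
Step 3: t₁/₂ = 0.6931/0.0072 = 96.27 day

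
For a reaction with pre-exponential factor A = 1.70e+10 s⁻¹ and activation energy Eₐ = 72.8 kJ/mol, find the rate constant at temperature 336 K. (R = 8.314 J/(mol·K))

8.18e-02 s⁻¹

Step 1: Use the Arrhenius equation: k = A × exp(-Eₐ/RT)
Step 2: Convert Eₐ to J/mol: 72.8 kJ/mol = 72800 J/mol
Step 3: Calculate the exponent: -Eₐ/(RT) = -72800/(8.314 × 336) = -26.06046
Step 4: k = 1.70e+10 × exp(-26.06046)
Step 5: k = 1.70e+10 × 4.80935e-12 = 8.1759e-02 s⁻¹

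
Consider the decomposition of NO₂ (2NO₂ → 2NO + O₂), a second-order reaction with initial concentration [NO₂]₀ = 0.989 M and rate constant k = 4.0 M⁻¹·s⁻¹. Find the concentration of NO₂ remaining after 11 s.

0.02222 M

Step 1: For a second-order reaction: 1/[NO₂] = 1/[NO₂]₀ + kt
Step 2: 1/[NO₂] = 1/0.989 + 4.0 × 11
Step 3: 1/[NO₂] = 1.011 + 44 = 45.01
Step 4: [NO₂] = 1/45.01 = 0.02222 M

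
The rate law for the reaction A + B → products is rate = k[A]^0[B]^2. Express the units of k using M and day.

M⁻¹·day⁻¹

Step 1: Overall order = 0 + 2 = 2.
Step 2: rate has units M·day⁻¹; [A]^0[B]^2 has units M^2.
Step 3: k = rate/([A]^0[B]^2), so units of k = M^(1-2)·day⁻¹ = M⁻¹·day⁻¹.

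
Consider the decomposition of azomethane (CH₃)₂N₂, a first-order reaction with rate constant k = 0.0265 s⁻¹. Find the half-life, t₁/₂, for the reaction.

26.16 s

Step 1: For a first-order reaction, t₁/₂ = ln(2)/k
Step 2: t₁/₂ = ln(2)/0.0265
Step 3: t₁/₂ = 0.6931/0.0265 = 26.16 s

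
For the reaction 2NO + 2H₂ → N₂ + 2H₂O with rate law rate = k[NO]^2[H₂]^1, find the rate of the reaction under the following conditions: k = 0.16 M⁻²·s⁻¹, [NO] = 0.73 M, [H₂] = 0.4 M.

0.03411 M/s

Step 1: The rate law is rate = k[NO]^2[H₂]^1
Step 2: Substitute: rate = 0.16 × (0.73)^2 × (0.4)^1
Step 3: rate = 0.16 × 0.5329 × 0.4 = 0.0341056 M/s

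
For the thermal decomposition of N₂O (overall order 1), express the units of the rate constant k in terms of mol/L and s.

s⁻¹

Step 1: For overall order n, rate = k × (concentration)^n.
Step 2: Rate has units mol/L·s⁻¹; concentration term has units (mol/L)^1.
Step 3: k = rate / (concentration)^n, so units of k = (mol/L)^(1-1)·s⁻¹ = s⁻¹.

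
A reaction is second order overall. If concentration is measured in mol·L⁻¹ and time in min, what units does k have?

(mol·L⁻¹)⁻¹·min⁻¹

Step 1: For overall order n, rate = k × (concentration)^n.
Step 2: Rate has units mol·L⁻¹·min⁻¹; concentration term has units (mol·L⁻¹)^2.
Step 3: k = rate / (concentration)^n, so units of k = (mol·L⁻¹)^(1-2)·min⁻¹ = (mol·L⁻¹)⁻¹·min⁻¹.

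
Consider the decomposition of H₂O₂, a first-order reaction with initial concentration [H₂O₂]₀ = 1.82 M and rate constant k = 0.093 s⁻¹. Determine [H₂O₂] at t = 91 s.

0.0003843 M

Step 1: For a first-order reaction: [H₂O₂] = [H₂O₂]₀ × e^(-kt)
Step 2: [H₂O₂] = 1.82 × e^(-0.093 × 91)
Step 3: [H₂O₂] = 1.82 × e^(-8.463)
Step 4: [H₂O₂] = 1.82 × 0.000211138 = 0.0003843 M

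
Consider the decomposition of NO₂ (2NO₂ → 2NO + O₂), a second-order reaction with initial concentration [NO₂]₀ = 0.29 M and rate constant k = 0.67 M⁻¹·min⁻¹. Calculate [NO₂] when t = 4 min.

0.1632 M

Step 1: For a second-order reaction: 1/[NO₂] = 1/[NO₂]₀ + kt
Step 2: 1/[NO₂] = 1/0.29 + 0.67 × 4
Step 3: 1/[NO₂] = 3.448 + 2.68 = 6.128
Step 4: [NO₂] = 1/6.128 = 0.1632 M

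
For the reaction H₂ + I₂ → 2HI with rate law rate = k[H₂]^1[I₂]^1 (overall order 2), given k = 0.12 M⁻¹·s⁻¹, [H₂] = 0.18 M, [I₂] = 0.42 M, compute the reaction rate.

0.009072 M/s

Step 1: The rate law is rate = k[H₂]^1[I₂]^1, overall order = 1+1 = 2
Step 2: Substitute values: rate = 0.12 × (0.18)^1 × (0.42)^1
Step 3: rate = 0.12 × 0.18 × 0.42 = 0.009072 M/s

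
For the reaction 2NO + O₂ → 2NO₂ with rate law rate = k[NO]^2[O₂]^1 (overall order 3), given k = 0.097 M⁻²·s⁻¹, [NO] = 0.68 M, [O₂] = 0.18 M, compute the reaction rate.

0.008074 M/s

Step 1: The rate law is rate = k[NO]^2[O₂]^1, overall order = 2+1 = 3
Step 2: Substitute values: rate = 0.097 × (0.68)^2 × (0.18)^1
Step 3: rate = 0.097 × 0.4624 × 0.18 = 0.0080735 M/s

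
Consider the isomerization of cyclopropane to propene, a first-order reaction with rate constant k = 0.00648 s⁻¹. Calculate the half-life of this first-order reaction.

107 s

Step 1: For a first-order reaction, t₁/₂ = ln(2)/k
Step 2: t₁/₂ = ln(2)/0.00648
Step 3: t₁/₂ = 0.6931/0.00648 = 107 s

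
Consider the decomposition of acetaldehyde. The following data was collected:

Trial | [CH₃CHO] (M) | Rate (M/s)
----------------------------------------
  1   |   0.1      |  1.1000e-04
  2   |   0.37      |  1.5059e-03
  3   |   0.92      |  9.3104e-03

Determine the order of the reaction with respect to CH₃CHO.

second order (2)

Step 1: Compare trials to find order n where rate₂/rate₁ = ([CH₃CHO]₂/[CH₃CHO]₁)^n
Step 2: rate₂/rate₁ = 1.5059e-03/1.1000e-04 = 13.69
Step 3: [CH₃CHO]₂/[CH₃CHO]₁ = 0.37/0.1 = 3.7
Step 4: n = ln(13.69)/ln(3.7) = 2.00 ≈ 2
Step 5: The reaction is second order in CH₃CHO.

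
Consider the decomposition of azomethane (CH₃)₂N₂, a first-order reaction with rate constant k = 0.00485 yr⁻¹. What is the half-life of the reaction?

142.9 yr

Step 1: For a first-order reaction, t₁/₂ = ln(2)/k
Step 2: t₁/₂ = ln(2)/0.00485
Step 3: t₁/₂ = 0.6931/0.00485 = 142.9 yr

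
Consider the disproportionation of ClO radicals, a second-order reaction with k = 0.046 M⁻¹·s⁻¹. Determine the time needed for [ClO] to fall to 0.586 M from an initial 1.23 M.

19.42 s

Step 1: For second-order: t = (1/[ClO] - 1/[ClO]₀)/k
Step 2: t = (1/0.586 - 1/1.23)/0.046
Step 3: t = (1.706 - 0.813)/0.046
Step 4: t = 0.8935/0.046 = 19.42 s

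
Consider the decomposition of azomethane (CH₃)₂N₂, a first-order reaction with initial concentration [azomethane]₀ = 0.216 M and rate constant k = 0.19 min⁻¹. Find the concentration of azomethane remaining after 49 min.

1.955e-05 M

Step 1: For a first-order reaction: [azomethane] = [azomethane]₀ × e^(-kt)
Step 2: [azomethane] = 0.216 × e^(-0.19 × 49)
Step 3: [azomethane] = 0.216 × e^(-9.31)
Step 4: [azomethane] = 0.216 × 9.05145e-05 = 1.955e-05 M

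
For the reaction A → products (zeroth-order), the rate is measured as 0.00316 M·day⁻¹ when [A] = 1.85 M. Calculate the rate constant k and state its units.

0.00316 M·day⁻¹

Step 1: For a zeroth-order reaction, rate = k (independent of concentration).
Step 2: k = rate = 0.00316 M·day⁻¹.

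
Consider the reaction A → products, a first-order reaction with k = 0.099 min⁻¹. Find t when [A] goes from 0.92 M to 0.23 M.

14 min

Step 1: For first-order: t = ln([A]₀/[A])/k
Step 2: t = ln(0.92/0.23)/0.099
Step 3: t = ln(4)/0.099
Step 4: t = 1.386/0.099 = 14 min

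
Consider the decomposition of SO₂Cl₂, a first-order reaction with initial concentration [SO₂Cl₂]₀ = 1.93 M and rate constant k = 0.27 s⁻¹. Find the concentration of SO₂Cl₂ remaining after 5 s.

0.5003 M

Step 1: For a first-order reaction: [SO₂Cl₂] = [SO₂Cl₂]₀ × e^(-kt)
Step 2: [SO₂Cl₂] = 1.93 × e^(-0.27 × 5)
Step 3: [SO₂Cl₂] = 1.93 × e^(-1.35)
Step 4: [SO₂Cl₂] = 1.93 × 0.25924 = 0.5003 M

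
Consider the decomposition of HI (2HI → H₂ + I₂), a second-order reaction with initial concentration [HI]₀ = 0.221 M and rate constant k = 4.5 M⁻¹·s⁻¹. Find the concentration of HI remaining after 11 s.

0.01851 M

Step 1: For a second-order reaction: 1/[HI] = 1/[HI]₀ + kt
Step 2: 1/[HI] = 1/0.221 + 4.5 × 11
Step 3: 1/[HI] = 4.525 + 49.5 = 54.02
Step 4: [HI] = 1/54.02 = 0.01851 M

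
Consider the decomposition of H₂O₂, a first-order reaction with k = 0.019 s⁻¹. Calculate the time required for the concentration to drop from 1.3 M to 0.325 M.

72.96 s

Step 1: For first-order: t = ln([H₂O₂]₀/[H₂O₂])/k
Step 2: t = ln(1.3/0.325)/0.019
Step 3: t = ln(4)/0.019
Step 4: t = 1.386/0.019 = 72.96 s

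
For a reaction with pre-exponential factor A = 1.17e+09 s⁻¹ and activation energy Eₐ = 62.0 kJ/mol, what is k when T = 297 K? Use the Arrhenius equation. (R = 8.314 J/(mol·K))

1.46e-02 s⁻¹

Step 1: Use the Arrhenius equation: k = A × exp(-Eₐ/RT)
Step 2: Convert Eₐ to J/mol: 62.0 kJ/mol = 62000 J/mol
Step 3: Calculate the exponent: -Eₐ/(RT) = -62000/(8.314 × 297) = -25.10876
Step 4: k = 1.17e+09 × exp(-25.10876)
Step 5: k = 1.17e+09 × 1.24567e-11 = 1.4574e-02 s⁻¹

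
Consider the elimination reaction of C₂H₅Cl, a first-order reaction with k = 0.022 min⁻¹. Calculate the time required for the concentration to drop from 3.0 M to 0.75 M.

63.01 min

Step 1: For first-order: t = ln([C₂H₅Cl]₀/[C₂H₅Cl])/k
Step 2: t = ln(3.0/0.75)/0.022
Step 3: t = ln(4)/0.022
Step 4: t = 1.386/0.022 = 63.01 min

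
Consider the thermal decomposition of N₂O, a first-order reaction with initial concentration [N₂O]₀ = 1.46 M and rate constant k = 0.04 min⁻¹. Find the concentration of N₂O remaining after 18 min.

0.7107 M

Step 1: For a first-order reaction: [N₂O] = [N₂O]₀ × e^(-kt)
Step 2: [N₂O] = 1.46 × e^(-0.04 × 18)
Step 3: [N₂O] = 1.46 × e^(-0.72)
Step 4: [N₂O] = 1.46 × 0.486752 = 0.7107 M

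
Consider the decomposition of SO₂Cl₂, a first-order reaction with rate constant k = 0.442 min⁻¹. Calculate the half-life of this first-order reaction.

1.568 min

Step 1: For a first-order reaction, t₁/₂ = ln(2)/k
Step 2: t₁/₂ = ln(2)/0.442
Step 3: t₁/₂ = 0.6931/0.442 = 1.568 min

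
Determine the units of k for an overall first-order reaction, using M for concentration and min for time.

min⁻¹

Step 1: For overall order n, rate = k × (concentration)^n.
Step 2: Rate has units M·min⁻¹; concentration term has units M^1.
Step 3: k = rate / (concentration)^n, so units of k = M^(1-1)·min⁻¹ = min⁻¹.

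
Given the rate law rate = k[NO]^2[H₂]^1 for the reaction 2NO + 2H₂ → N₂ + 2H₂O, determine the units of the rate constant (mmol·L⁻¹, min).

(mmol·L⁻¹)⁻²·min⁻¹

Step 1: Overall order = 2 + 1 = 3.
Step 2: rate has units mmol·L⁻¹·min⁻¹; [NO]^2[H₂]^1 has units (mmol·L⁻¹)^3.
Step 3: k = rate/([NO]^2[H₂]^1), so units of k = (mmol·L⁻¹)^(1-3)·min⁻¹ = (mmol·L⁻¹)⁻²·min⁻¹.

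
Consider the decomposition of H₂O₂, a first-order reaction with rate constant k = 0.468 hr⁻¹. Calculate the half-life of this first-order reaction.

1.481 hr

Step 1: For a first-order reaction, t₁/₂ = ln(2)/k
Step 2: t₁/₂ = ln(2)/0.468
Step 3: t₁/₂ = 0.6931/0.468 = 1.481 hr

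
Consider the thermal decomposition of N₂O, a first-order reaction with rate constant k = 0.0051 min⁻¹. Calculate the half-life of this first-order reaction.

135.9 min

Step 1: For a first-order reaction, t₁/₂ = ln(2)/k
Step 2: t₁/₂ = ln(2)/0.0051
Step 3: t₁/₂ = 0.6931/0.0051 = 135.9 min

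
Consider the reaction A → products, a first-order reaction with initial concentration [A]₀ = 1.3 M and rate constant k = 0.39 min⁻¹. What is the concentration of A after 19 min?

0.0007867 M

Step 1: For a first-order reaction: [A] = [A]₀ × e^(-kt)
Step 2: [A] = 1.3 × e^(-0.39 × 19)
Step 3: [A] = 1.3 × e^(-7.41)
Step 4: [A] = 1.3 × 0.000605171 = 0.0007867 M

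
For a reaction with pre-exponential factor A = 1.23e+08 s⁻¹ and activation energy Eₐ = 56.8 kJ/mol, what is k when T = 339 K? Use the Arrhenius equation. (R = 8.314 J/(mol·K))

2.18e-01 s⁻¹

Step 1: Use the Arrhenius equation: k = A × exp(-Eₐ/RT)
Step 2: Convert Eₐ to J/mol: 56.8 kJ/mol = 56800 J/mol
Step 3: Calculate the exponent: -Eₐ/(RT) = -56800/(8.314 × 339) = -20.15295
Step 4: k = 1.23e+08 × exp(-20.15295)
Step 5: k = 1.23e+08 × 1.76883e-09 = 2.1757e-01 s⁻¹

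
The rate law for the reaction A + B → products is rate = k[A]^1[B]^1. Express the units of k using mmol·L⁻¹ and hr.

(mmol·L⁻¹)⁻¹·hr⁻¹

Step 1: Overall order = 1 + 1 = 2.
Step 2: rate has units mmol·L⁻¹·hr⁻¹; [A]^1[B]^1 has units (mmol·L⁻¹)^2.
Step 3: k = rate/([A]^1[B]^1), so units of k = (mmol·L⁻¹)^(1-2)·hr⁻¹ = (mmol·L⁻¹)⁻¹·hr⁻¹.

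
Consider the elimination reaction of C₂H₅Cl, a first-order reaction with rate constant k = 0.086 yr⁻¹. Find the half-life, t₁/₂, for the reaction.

8.06 yr

Step 1: For a first-order reaction, t₁/₂ = ln(2)/k
Step 2: t₁/₂ = ln(2)/0.086
Step 3: t₁/₂ = 0.6931/0.086 = 8.06 yr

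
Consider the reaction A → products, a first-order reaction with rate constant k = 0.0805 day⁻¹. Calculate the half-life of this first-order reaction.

8.611 day

Step 1: For a first-order reaction, t₁/₂ = ln(2)/k
Step 2: t₁/₂ = ln(2)/0.0805
Step 3: t₁/₂ = 0.6931/0.0805 = 8.611 day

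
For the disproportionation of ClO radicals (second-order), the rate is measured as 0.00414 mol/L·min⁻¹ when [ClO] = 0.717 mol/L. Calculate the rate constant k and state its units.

0.008053 (mol/L)⁻¹·min⁻¹

Step 1: rate = k[ClO]^2, so k = rate / [ClO]^2.
Step 2: k = 0.00414 / (0.717)^2 = 0.00414 / 0.5141.
Step 3: k = 0.008053 (mol/L)⁻¹·min⁻¹.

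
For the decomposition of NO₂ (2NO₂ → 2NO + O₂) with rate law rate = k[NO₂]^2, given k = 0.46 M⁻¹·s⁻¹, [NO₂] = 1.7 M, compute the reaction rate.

1.329 M/s

Step 1: Identify the rate law: rate = k[NO₂]^2
Step 2: Substitute values: rate = 0.46 × (1.7)^2
Step 3: Calculate: rate = 0.46 × 2.89 = 1.3294 M/s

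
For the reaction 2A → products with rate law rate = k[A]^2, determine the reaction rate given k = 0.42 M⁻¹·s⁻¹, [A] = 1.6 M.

1.075 M/s

Step 1: Identify the rate law: rate = k[A]^2
Step 2: Substitute values: rate = 0.42 × (1.6)^2
Step 3: Calculate: rate = 0.42 × 2.56 = 1.0752 M/s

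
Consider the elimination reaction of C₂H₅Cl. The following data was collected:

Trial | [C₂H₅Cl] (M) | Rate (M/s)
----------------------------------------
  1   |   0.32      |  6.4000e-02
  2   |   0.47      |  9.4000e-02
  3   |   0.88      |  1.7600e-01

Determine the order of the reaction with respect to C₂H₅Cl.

first order (1)

Step 1: Compare trials to find order n where rate₂/rate₁ = ([C₂H₅Cl]₂/[C₂H₅Cl]₁)^n
Step 2: rate₂/rate₁ = 9.4000e-02/6.4000e-02 = 1.469
Step 3: [C₂H₅Cl]₂/[C₂H₅Cl]₁ = 0.47/0.32 = 1.469
Step 4: n = ln(1.469)/ln(1.469) = 1.00 ≈ 1
Step 5: The reaction is first order in C₂H₅Cl.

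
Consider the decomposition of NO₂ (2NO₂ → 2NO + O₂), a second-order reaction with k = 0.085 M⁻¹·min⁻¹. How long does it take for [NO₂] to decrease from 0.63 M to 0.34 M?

15.93 min

Step 1: For second-order: t = (1/[NO₂] - 1/[NO₂]₀)/k
Step 2: t = (1/0.34 - 1/0.63)/0.085
Step 3: t = (2.941 - 1.587)/0.085
Step 4: t = 1.354/0.085 = 15.93 min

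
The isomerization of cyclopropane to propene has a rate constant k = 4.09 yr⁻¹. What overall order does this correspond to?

first order (1)

Step 1: The units of k for an nth-order reaction are (concentration)^(1-n)·(time)⁻¹.
Step 2: Here k has units yr⁻¹, so the concentration exponent is 0.
Step 3: 1 - n = 0 ⇒ n = 1. The reaction is first order.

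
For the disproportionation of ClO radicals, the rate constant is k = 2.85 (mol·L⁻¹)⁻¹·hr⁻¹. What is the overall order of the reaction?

second order (2)

Step 1: The units of k for an nth-order reaction are (concentration)^(1-n)·(time)⁻¹.
Step 2: Here k has units (mol·L⁻¹)⁻¹·hr⁻¹, so the concentration exponent is -1.
Step 3: 1 - n = -1 ⇒ n = 2. The reaction is second order.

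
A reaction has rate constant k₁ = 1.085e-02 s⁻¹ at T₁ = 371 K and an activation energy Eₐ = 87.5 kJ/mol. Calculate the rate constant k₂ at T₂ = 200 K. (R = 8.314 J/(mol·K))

3.176e-13 s⁻¹

Step 1: Use the two-temperature Arrhenius form: ln(k₂/k₁) = -Eₐ/R × (1/T₂ - 1/T₁)
Step 2: Convert Eₐ to J/mol: 87.5 kJ/mol = 87500 J/mol
Step 3: 1/T₂ - 1/T₁ = 1/200 - 1/371 = 2.304582e-03 K⁻¹
Step 4: ln(k₂/k₁) = -87500/8.314 × 2.304582e-03 = -24.25438
Step 5: k₂ = k₁ × exp(-24.25438) = 1.085e-02 × 2.92723e-11 = 3.176e-13 s⁻¹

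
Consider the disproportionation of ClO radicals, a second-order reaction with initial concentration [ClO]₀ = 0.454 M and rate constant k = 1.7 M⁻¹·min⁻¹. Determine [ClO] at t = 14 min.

0.03846 M

Step 1: For a second-order reaction: 1/[ClO] = 1/[ClO]₀ + kt
Step 2: 1/[ClO] = 1/0.454 + 1.7 × 14
Step 3: 1/[ClO] = 2.203 + 23.8 = 26
Step 4: [ClO] = 1/26 = 0.03846 M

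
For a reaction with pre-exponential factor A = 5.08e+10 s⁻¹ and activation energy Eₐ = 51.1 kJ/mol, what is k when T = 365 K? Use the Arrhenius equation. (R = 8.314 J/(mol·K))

2.47e+03 s⁻¹

Step 1: Use the Arrhenius equation: k = A × exp(-Eₐ/RT)
Step 2: Convert Eₐ to J/mol: 51.1 kJ/mol = 51100 J/mol
Step 3: Calculate the exponent: -Eₐ/(RT) = -51100/(8.314 × 365) = -16.83907
Step 4: k = 5.08e+10 × exp(-16.83907)
Step 5: k = 5.08e+10 × 4.86278e-08 = 2.4703e+03 s⁻¹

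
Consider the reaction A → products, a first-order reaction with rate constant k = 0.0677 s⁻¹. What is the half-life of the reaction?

10.24 s

Step 1: For a first-order reaction, t₁/₂ = ln(2)/k
Step 2: t₁/₂ = ln(2)/0.0677
Step 3: t₁/₂ = 0.6931/0.0677 = 10.24 s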